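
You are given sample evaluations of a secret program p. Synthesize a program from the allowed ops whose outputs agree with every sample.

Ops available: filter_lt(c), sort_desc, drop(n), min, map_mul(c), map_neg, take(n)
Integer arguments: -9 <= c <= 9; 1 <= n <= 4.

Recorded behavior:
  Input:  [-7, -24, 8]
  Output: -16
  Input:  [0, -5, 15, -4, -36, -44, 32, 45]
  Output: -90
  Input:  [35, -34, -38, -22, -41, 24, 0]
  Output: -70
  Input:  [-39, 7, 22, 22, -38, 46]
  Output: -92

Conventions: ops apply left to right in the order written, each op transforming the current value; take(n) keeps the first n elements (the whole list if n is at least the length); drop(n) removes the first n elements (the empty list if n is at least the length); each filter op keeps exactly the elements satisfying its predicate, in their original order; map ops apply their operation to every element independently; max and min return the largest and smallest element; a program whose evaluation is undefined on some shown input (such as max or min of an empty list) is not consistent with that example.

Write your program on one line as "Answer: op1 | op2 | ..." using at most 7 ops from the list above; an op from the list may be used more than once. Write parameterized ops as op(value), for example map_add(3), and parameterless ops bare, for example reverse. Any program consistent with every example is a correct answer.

map_neg | sort_desc | map_mul(2) | filter_lt(2) | filter_lt(-9) | min

Check, running the answer program on each example:
  [-7, -24, 8] -> [7, 24, -8] -> [24, 7, -8] -> [48, 14, -16] -> [-16] -> [-16] -> -16
  [0, -5, 15, -4, -36, -44, 32, 45] -> [0, 5, -15, 4, 36, 44, -32, -45] -> [44, 36, 5, 4, 0, -15, -32, -45] -> [88, 72, 10, 8, 0, -30, -64, -90] -> [0, -30, -64, -90] -> [-30, -64, -90] -> -90
  [35, -34, -38, -22, -41, 24, 0] -> [-35, 34, 38, 22, 41, -24, 0] -> [41, 38, 34, 22, 0, -24, -35] -> [82, 76, 68, 44, 0, -48, -70] -> [0, -48, -70] -> [-48, -70] -> -70
  [-39, 7, 22, 22, -38, 46] -> [39, -7, -22, -22, 38, -46] -> [39, 38, -7, -22, -22, -46] -> [78, 76, -14, -44, -44, -92] -> [-14, -44, -44, -92] -> [-14, -44, -44, -92] -> -92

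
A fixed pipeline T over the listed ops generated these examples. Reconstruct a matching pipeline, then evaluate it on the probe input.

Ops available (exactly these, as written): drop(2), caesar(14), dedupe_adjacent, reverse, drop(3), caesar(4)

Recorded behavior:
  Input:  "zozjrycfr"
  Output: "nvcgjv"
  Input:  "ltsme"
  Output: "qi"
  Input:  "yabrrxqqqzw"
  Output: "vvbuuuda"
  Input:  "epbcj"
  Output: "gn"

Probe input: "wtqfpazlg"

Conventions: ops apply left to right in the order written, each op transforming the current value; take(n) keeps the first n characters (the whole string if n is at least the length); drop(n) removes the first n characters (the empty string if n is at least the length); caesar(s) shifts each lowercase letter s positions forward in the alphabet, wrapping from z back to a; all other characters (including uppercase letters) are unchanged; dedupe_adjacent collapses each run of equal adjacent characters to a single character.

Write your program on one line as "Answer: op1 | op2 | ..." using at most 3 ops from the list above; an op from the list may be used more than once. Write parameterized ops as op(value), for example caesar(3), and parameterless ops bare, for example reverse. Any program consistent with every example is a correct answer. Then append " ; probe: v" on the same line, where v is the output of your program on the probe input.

caesar(4) | drop(3) ; probe: "jtedpk"

Check, running the answer program on each example:
  "zozjrycfr" -> "dsdnvcgjv" -> "nvcgjv"
  "ltsme" -> "pxwqi" -> "qi"
  "yabrrxqqqzw" -> "cefvvbuuuda" -> "vvbuuuda"
  "epbcj" -> "itfgn" -> "gn"
  probe: "wtqfpazlg" -> "axujtedpk" -> "jtedpk"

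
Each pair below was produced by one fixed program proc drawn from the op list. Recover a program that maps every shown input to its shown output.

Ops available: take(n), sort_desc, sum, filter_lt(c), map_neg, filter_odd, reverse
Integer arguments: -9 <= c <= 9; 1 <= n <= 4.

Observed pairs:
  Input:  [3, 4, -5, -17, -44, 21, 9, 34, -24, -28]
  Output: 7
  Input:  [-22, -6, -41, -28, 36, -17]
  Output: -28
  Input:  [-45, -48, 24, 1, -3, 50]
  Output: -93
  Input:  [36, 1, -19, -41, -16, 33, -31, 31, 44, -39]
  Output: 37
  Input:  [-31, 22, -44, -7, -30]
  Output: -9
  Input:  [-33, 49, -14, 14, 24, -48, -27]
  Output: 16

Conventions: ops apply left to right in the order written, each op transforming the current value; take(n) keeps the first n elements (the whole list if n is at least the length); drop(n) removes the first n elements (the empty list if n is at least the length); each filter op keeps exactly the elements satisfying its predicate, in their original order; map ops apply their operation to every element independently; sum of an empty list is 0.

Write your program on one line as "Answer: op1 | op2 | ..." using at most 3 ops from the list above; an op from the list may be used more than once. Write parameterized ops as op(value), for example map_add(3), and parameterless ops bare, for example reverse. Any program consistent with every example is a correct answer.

take(4) | take(2) | sum

Check, running the answer program on each example:
  [3, 4, -5, -17, -44, 21, 9, 34, -24, -28] -> [3, 4, -5, -17] -> [3, 4] -> 7
  [-22, -6, -41, -28, 36, -17] -> [-22, -6, -41, -28] -> [-22, -6] -> -28
  [-45, -48, 24, 1, -3, 50] -> [-45, -48, 24, 1] -> [-45, -48] -> -93
  [36, 1, -19, -41, -16, 33, -31, 31, 44, -39] -> [36, 1, -19, -41] -> [36, 1] -> 37
  [-31, 22, -44, -7, -30] -> [-31, 22, -44, -7] -> [-31, 22] -> -9
  [-33, 49, -14, 14, 24, -48, -27] -> [-33, 49, -14, 14] -> [-33, 49] -> 16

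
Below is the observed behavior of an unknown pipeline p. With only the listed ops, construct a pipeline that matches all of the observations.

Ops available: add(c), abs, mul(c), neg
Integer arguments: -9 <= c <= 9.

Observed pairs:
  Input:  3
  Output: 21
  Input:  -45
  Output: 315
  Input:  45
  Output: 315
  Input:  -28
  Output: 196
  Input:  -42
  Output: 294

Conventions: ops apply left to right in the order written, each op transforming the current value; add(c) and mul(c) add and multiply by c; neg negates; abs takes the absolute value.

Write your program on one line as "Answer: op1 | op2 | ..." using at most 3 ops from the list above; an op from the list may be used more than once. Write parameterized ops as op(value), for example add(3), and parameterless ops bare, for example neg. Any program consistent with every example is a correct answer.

mul(-7) | neg | abs

Check, running the answer program on each example:
  3 -> -21 -> 21 -> 21
  -45 -> 315 -> -315 -> 315
  45 -> -315 -> 315 -> 315
  -28 -> 196 -> -196 -> 196
  -42 -> 294 -> -294 -> 294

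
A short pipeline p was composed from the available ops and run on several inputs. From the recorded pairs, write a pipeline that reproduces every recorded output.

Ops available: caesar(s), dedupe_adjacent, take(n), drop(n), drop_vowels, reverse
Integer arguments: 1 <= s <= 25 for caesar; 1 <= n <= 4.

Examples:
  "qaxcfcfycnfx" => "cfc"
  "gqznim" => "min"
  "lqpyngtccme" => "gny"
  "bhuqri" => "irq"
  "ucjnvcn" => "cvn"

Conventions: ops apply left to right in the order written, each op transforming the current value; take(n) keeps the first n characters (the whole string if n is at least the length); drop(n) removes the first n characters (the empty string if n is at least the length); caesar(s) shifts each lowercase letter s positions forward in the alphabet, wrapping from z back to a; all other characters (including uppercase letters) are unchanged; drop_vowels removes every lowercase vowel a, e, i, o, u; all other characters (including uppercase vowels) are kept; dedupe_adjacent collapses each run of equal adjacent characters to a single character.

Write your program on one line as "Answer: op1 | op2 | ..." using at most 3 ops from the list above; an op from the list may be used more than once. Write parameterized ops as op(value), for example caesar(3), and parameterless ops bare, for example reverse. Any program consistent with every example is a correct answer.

drop(3) | take(3) | reverse

Check, running the answer program on each example:
  "qaxcfcfycnfx" -> "cfcfycnfx" -> "cfc" -> "cfc"
  "gqznim" -> "nim" -> "nim" -> "min"
  "lqpyngtccme" -> "yngtccme" -> "yng" -> "gny"
  "bhuqri" -> "qri" -> "qri" -> "irq"
  "ucjnvcn" -> "nvcn" -> "nvc" -> "cvn"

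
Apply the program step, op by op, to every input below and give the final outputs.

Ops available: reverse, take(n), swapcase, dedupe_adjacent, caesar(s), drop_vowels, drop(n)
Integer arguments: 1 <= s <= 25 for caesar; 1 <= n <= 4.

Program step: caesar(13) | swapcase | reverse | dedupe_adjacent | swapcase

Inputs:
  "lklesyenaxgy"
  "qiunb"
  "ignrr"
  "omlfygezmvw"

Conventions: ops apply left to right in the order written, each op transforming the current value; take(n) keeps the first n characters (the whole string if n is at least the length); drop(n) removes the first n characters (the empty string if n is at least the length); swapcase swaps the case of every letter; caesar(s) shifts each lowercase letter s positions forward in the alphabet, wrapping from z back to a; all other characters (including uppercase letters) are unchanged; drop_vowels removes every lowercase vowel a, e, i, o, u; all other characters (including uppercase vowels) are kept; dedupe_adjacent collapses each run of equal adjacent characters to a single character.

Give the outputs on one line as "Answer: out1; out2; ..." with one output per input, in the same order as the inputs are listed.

"ltknarlfryxy"; "oahvd"; "eatv"; "jizmrtlsyzb"

Execution, op by op:
  "lklesyenaxgy" -> "yxyrflranktl" -> "YXYRFLRANKTL" -> "LTKNARLFRYXY" -> "LTKNARLFRYXY" -> "ltknarlfryxy"
  "qiunb" -> "dvhao" -> "DVHAO" -> "OAHVD" -> "OAHVD" -> "oahvd"
  "ignrr" -> "vtaee" -> "VTAEE" -> "EEATV" -> "EATV" -> "eatv"
  "omlfygezmvw" -> "bzysltrmzij" -> "BZYSLTRMZIJ" -> "JIZMRTLSYZB" -> "JIZMRTLSYZB" -> "jizmrtlsyzb"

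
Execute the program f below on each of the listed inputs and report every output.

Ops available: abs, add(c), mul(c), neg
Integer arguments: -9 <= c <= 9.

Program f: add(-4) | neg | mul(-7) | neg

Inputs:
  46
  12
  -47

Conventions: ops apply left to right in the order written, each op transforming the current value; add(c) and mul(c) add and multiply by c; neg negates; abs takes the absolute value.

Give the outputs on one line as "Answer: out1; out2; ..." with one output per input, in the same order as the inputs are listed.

Execution, op by op:
  46 -> 42 -> -42 -> 294 -> -294
  12 -> 8 -> -8 -> 56 -> -56
  -47 -> -51 -> 51 -> -357 -> 357

-294; -56; 357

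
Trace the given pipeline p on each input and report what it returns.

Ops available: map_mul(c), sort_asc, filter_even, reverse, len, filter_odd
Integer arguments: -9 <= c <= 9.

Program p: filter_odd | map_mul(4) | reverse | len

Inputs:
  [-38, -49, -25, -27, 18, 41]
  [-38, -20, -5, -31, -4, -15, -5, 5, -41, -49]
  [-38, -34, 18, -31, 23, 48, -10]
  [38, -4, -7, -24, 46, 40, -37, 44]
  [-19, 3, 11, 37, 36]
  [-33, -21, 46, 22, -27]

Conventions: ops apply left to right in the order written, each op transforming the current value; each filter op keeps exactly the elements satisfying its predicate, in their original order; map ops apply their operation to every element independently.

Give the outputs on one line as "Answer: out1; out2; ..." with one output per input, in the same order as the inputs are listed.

Execution, op by op:
  [-38, -49, -25, -27, 18, 41] -> [-49, -25, -27, 41] -> [-196, -100, -108, 164] -> [164, -108, -100, -196] -> 4
  [-38, -20, -5, -31, -4, -15, -5, 5, -41, -49] -> [-5, -31, -15, -5, 5, -41, -49] -> [-20, -124, -60, -20, 20, -164, -196] -> [-196, -164, 20, -20, -60, -124, -20] -> 7
  [-38, -34, 18, -31, 23, 48, -10] -> [-31, 23] -> [-124, 92] -> [92, -124] -> 2
  [38, -4, -7, -24, 46, 40, -37, 44] -> [-7, -37] -> [-28, -148] -> [-148, -28] -> 2
  [-19, 3, 11, 37, 36] -> [-19, 3, 11, 37] -> [-76, 12, 44, 148] -> [148, 44, 12, -76] -> 4
  [-33, -21, 46, 22, -27] -> [-33, -21, -27] -> [-132, -84, -108] -> [-108, -84, -132] -> 3

4; 7; 2; 2; 4; 3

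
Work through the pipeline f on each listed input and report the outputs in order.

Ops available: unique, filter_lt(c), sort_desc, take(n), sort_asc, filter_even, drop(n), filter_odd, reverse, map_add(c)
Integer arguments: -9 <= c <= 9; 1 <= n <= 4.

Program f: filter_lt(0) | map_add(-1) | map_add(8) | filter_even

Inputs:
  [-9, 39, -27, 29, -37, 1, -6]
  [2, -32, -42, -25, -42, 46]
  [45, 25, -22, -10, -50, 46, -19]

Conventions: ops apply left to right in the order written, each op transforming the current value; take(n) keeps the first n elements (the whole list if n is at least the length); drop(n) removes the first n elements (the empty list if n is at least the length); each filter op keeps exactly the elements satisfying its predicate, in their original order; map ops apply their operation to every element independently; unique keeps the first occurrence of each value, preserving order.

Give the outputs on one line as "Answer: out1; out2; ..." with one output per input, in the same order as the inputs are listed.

Execution, op by op:
  [-9, 39, -27, 29, -37, 1, -6] -> [-9, -27, -37, -6] -> [-10, -28, -38, -7] -> [-2, -20, -30, 1] -> [-2, -20, -30]
  [2, -32, -42, -25, -42, 46] -> [-32, -42, -25, -42] -> [-33, -43, -26, -43] -> [-25, -35, -18, -35] -> [-18]
  [45, 25, -22, -10, -50, 46, -19] -> [-22, -10, -50, -19] -> [-23, -11, -51, -20] -> [-15, -3, -43, -12] -> [-12]

[-2, -20, -30]; [-18]; [-12]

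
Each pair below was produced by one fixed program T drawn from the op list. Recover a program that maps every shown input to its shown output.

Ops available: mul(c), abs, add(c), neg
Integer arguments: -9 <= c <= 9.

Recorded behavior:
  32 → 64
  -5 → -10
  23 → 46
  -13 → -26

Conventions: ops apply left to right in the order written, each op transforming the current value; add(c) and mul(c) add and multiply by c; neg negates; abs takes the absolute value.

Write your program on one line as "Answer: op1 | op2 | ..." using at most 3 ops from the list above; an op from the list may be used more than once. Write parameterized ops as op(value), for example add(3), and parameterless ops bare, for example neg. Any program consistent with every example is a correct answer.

mul(-2) | neg

Check, running the answer program on each example:
  32 -> -64 -> 64
  -5 -> 10 -> -10
  23 -> -46 -> 46
  -13 -> 26 -> -26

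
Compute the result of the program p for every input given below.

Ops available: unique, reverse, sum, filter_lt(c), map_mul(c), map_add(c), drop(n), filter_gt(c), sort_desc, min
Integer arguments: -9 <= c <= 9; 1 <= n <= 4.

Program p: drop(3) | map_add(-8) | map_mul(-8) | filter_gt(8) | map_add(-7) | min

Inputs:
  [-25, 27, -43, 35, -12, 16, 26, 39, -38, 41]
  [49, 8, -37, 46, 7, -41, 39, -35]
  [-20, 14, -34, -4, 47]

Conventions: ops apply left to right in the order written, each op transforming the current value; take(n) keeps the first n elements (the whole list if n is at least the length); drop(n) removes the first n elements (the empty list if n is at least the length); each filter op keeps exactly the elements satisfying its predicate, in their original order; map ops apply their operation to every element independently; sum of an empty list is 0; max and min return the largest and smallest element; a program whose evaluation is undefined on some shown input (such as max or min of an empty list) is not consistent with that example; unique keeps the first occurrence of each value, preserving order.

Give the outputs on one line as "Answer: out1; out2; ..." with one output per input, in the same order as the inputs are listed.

Execution, op by op:
  [-25, 27, -43, 35, -12, 16, 26, 39, -38, 41] -> [35, -12, 16, 26, 39, -38, 41] -> [27, -20, 8, 18, 31, -46, 33] -> [-216, 160, -64, -144, -248, 368, -264] -> [160, 368] -> [153, 361] -> 153
  [49, 8, -37, 46, 7, -41, 39, -35] -> [46, 7, -41, 39, -35] -> [38, -1, -49, 31, -43] -> [-304, 8, 392, -248, 344] -> [392, 344] -> [385, 337] -> 337
  [-20, 14, -34, -4, 47] -> [-4, 47] -> [-12, 39] -> [96, -312] -> [96] -> [89] -> 89

153; 337; 89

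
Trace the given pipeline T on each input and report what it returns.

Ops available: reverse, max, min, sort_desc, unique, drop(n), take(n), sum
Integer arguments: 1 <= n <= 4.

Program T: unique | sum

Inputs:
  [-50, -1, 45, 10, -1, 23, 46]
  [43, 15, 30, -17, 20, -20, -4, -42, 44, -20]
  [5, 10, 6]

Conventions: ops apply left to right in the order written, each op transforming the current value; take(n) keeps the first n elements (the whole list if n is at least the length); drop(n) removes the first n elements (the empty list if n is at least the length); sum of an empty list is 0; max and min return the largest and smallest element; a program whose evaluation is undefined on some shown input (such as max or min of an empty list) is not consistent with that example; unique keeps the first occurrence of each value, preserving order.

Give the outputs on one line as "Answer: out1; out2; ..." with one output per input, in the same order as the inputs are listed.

73; 69; 21

Execution, op by op:
  [-50, -1, 45, 10, -1, 23, 46] -> [-50, -1, 45, 10, 23, 46] -> 73
  [43, 15, 30, -17, 20, -20, -4, -42, 44, -20] -> [43, 15, 30, -17, 20, -20, -4, -42, 44] -> 69
  [5, 10, 6] -> [5, 10, 6] -> 21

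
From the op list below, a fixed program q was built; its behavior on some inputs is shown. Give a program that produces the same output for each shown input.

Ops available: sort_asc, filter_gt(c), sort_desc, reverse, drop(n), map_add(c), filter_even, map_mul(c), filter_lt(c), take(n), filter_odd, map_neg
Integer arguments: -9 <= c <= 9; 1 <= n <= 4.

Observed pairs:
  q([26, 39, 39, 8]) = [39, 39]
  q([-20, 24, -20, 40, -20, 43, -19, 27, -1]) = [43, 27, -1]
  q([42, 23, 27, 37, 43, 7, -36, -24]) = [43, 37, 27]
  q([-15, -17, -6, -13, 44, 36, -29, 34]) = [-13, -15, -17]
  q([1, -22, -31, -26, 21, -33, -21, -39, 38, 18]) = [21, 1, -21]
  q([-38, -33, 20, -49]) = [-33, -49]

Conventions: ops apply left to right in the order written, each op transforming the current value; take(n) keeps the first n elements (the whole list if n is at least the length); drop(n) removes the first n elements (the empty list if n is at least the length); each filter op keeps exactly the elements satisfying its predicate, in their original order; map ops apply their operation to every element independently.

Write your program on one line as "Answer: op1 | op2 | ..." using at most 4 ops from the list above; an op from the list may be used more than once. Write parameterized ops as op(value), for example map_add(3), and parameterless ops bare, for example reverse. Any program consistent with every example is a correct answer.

sort_asc | filter_odd | sort_desc | take(3)

Check, running the answer program on each example:
  [26, 39, 39, 8] -> [8, 26, 39, 39] -> [39, 39] -> [39, 39] -> [39, 39]
  [-20, 24, -20, 40, -20, 43, -19, 27, -1] -> [-20, -20, -20, -19, -1, 24, 27, 40, 43] -> [-19, -1, 27, 43] -> [43, 27, -1, -19] -> [43, 27, -1]
  [42, 23, 27, 37, 43, 7, -36, -24] -> [-36, -24, 7, 23, 27, 37, 42, 43] -> [7, 23, 27, 37, 43] -> [43, 37, 27, 23, 7] -> [43, 37, 27]
  [-15, -17, -6, -13, 44, 36, -29, 34] -> [-29, -17, -15, -13, -6, 34, 36, 44] -> [-29, -17, -15, -13] -> [-13, -15, -17, -29] -> [-13, -15, -17]
  [1, -22, -31, -26, 21, -33, -21, -39, 38, 18] -> [-39, -33, -31, -26, -22, -21, 1, 18, 21, 38] -> [-39, -33, -31, -21, 1, 21] -> [21, 1, -21, -31, -33, -39] -> [21, 1, -21]
  [-38, -33, 20, -49] -> [-49, -38, -33, 20] -> [-49, -33] -> [-33, -49] -> [-33, -49]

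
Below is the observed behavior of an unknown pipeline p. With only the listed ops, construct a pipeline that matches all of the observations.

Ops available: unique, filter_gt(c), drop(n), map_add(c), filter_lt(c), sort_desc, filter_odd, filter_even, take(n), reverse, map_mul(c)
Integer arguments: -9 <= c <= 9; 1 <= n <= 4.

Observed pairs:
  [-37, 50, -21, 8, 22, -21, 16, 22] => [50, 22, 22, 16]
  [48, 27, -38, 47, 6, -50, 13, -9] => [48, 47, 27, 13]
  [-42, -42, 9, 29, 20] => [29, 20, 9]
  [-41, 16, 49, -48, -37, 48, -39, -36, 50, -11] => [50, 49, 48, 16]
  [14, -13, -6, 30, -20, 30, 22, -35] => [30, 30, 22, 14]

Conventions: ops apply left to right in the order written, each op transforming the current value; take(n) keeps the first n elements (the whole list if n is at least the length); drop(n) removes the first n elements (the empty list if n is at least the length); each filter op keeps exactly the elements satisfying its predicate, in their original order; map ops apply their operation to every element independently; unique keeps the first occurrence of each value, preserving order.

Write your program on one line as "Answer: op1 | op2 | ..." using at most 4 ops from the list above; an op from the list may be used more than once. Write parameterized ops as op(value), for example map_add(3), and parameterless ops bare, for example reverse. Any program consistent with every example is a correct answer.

sort_desc | reverse | filter_gt(8) | reverse

Check, running the answer program on each example:
  [-37, 50, -21, 8, 22, -21, 16, 22] -> [50, 22, 22, 16, 8, -21, -21, -37] -> [-37, -21, -21, 8, 16, 22, 22, 50] -> [16, 22, 22, 50] -> [50, 22, 22, 16]
  [48, 27, -38, 47, 6, -50, 13, -9] -> [48, 47, 27, 13, 6, -9, -38, -50] -> [-50, -38, -9, 6, 13, 27, 47, 48] -> [13, 27, 47, 48] -> [48, 47, 27, 13]
  [-42, -42, 9, 29, 20] -> [29, 20, 9, -42, -42] -> [-42, -42, 9, 20, 29] -> [9, 20, 29] -> [29, 20, 9]
  [-41, 16, 49, -48, -37, 48, -39, -36, 50, -11] -> [50, 49, 48, 16, -11, -36, -37, -39, -41, -48] -> [-48, -41, -39, -37, -36, -11, 16, 48, 49, 50] -> [16, 48, 49, 50] -> [50, 49, 48, 16]
  [14, -13, -6, 30, -20, 30, 22, -35] -> [30, 30, 22, 14, -6, -13, -20, -35] -> [-35, -20, -13, -6, 14, 22, 30, 30] -> [14, 22, 30, 30] -> [30, 30, 22, 14]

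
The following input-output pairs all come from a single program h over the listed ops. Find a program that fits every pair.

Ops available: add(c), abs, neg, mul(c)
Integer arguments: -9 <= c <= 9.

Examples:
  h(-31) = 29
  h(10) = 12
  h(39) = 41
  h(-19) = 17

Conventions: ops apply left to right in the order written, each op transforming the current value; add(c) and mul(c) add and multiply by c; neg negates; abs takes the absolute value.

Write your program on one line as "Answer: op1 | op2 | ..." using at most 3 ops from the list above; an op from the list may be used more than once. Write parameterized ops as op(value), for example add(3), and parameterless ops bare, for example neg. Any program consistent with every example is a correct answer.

add(-5) | add(7) | abs

Check, running the answer program on each example:
  -31 -> -36 -> -29 -> 29
  10 -> 5 -> 12 -> 12
  39 -> 34 -> 41 -> 41
  -19 -> -24 -> -17 -> 17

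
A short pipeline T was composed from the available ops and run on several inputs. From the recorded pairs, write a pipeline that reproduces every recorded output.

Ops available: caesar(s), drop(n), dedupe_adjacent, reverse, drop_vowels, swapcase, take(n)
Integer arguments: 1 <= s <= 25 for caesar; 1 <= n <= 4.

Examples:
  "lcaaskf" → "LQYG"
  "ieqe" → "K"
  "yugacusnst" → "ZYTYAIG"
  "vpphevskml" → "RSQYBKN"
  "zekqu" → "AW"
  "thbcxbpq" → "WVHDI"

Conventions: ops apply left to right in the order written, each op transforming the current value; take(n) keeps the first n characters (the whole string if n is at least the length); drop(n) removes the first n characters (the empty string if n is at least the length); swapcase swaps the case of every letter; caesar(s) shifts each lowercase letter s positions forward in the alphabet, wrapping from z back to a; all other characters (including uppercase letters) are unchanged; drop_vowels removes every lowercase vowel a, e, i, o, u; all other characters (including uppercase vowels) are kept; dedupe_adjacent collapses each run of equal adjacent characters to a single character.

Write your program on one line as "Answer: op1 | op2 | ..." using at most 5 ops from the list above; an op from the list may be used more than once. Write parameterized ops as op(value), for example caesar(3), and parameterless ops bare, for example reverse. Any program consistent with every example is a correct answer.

drop(3) | reverse | caesar(6) | swapcase

Check, running the answer program on each example:
  "lcaaskf" -> "askf" -> "fksa" -> "lqyg" -> "LQYG"
  "ieqe" -> "e" -> "e" -> "k" -> "K"
  "yugacusnst" -> "acusnst" -> "tsnsuca" -> "zytyaig" -> "ZYTYAIG"
  "vpphevskml" -> "hevskml" -> "lmksveh" -> "rsqybkn" -> "RSQYBKN"
  "zekqu" -> "qu" -> "uq" -> "aw" -> "AW"
  "thbcxbpq" -> "cxbpq" -> "qpbxc" -> "wvhdi" -> "WVHDI"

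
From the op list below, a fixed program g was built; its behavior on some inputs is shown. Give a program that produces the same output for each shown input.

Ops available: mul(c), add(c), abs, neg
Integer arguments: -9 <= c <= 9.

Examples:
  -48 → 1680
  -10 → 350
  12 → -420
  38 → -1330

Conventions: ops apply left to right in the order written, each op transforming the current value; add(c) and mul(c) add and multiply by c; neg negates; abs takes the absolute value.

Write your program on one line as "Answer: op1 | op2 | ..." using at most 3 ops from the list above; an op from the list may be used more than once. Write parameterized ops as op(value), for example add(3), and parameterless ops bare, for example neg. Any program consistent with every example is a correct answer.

neg | mul(7) | mul(5)

Check, running the answer program on each example:
  -48 -> 48 -> 336 -> 1680
  -10 -> 10 -> 70 -> 350
  12 -> -12 -> -84 -> -420
  38 -> -38 -> -266 -> -1330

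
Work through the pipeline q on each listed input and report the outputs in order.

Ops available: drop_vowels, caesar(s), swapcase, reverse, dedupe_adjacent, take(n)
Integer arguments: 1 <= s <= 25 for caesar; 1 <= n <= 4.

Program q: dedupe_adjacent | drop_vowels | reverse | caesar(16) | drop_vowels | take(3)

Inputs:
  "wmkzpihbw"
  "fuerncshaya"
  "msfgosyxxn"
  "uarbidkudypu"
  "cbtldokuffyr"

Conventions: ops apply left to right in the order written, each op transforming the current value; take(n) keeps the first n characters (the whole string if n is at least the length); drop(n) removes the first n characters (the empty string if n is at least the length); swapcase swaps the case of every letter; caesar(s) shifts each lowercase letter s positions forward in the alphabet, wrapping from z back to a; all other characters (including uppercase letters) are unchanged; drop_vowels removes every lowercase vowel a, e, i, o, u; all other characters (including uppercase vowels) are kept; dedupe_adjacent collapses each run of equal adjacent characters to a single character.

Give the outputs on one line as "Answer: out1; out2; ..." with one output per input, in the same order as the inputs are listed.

Execution, op by op:
  "wmkzpihbw" -> "wmkzpihbw" -> "wmkzphbw" -> "wbhpzkmw" -> "mrxfpacm" -> "mrxfpcm" -> "mrx"
  "fuerncshaya" -> "fuerncshaya" -> "frncshy" -> "yhscnrf" -> "oxisdhv" -> "xsdhv" -> "xsd"
  "msfgosyxxn" -> "msfgosyxn" -> "msfgsyxn" -> "nxysgfsm" -> "dnoiwvic" -> "dnwvc" -> "dnw"
  "uarbidkudypu" -> "uarbidkudypu" -> "rbdkdyp" -> "pydkdbr" -> "fotatrh" -> "fttrh" -> "ftt"
  "cbtldokuffyr" -> "cbtldokufyr" -> "cbtldkfyr" -> "ryfkdltbc" -> "hovatbjrs" -> "hvtbjrs" -> "hvt"

"mrx"; "xsd"; "dnw"; "ftt"; "hvt"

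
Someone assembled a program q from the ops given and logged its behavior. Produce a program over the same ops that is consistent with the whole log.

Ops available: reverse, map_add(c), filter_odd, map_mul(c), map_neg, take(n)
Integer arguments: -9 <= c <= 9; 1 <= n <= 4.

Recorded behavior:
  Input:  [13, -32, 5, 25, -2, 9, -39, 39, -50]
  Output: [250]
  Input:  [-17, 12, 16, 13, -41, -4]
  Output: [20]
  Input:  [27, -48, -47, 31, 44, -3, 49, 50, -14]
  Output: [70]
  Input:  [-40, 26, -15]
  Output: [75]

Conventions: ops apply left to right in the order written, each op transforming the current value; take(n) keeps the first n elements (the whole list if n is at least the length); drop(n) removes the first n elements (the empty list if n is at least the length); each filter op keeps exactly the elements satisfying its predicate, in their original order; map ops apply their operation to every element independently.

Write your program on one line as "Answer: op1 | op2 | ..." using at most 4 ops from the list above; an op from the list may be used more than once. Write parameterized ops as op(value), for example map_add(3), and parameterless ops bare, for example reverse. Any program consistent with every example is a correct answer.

map_mul(5) | reverse | map_neg | take(1)

Check, running the answer program on each example:
  [13, -32, 5, 25, -2, 9, -39, 39, -50] -> [65, -160, 25, 125, -10, 45, -195, 195, -250] -> [-250, 195, -195, 45, -10, 125, 25, -160, 65] -> [250, -195, 195, -45, 10, -125, -25, 160, -65] -> [250]
  [-17, 12, 16, 13, -41, -4] -> [-85, 60, 80, 65, -205, -20] -> [-20, -205, 65, 80, 60, -85] -> [20, 205, -65, -80, -60, 85] -> [20]
  [27, -48, -47, 31, 44, -3, 49, 50, -14] -> [135, -240, -235, 155, 220, -15, 245, 250, -70] -> [-70, 250, 245, -15, 220, 155, -235, -240, 135] -> [70, -250, -245, 15, -220, -155, 235, 240, -135] -> [70]
  [-40, 26, -15] -> [-200, 130, -75] -> [-75, 130, -200] -> [75, -130, 200] -> [75]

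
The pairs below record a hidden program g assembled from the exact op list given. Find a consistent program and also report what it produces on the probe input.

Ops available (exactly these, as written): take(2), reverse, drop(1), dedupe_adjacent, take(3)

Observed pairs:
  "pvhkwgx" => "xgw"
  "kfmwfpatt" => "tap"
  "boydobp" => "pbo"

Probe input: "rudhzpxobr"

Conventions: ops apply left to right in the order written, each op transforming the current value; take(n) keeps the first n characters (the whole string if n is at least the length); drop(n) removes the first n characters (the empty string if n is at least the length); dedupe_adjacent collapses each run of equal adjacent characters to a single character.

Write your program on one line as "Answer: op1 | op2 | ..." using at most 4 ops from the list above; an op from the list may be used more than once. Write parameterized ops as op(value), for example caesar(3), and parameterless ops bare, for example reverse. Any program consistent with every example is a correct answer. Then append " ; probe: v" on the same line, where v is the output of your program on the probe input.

dedupe_adjacent | reverse | take(3) ; probe: "rbo"

Check, running the answer program on each example:
  "pvhkwgx" -> "pvhkwgx" -> "xgwkhvp" -> "xgw"
  "kfmwfpatt" -> "kfmwfpat" -> "tapfwmfk" -> "tap"
  "boydobp" -> "boydobp" -> "pbodyob" -> "pbo"
  probe: "rudhzpxobr" -> "rudhzpxobr" -> "rboxpzhdur" -> "rbo"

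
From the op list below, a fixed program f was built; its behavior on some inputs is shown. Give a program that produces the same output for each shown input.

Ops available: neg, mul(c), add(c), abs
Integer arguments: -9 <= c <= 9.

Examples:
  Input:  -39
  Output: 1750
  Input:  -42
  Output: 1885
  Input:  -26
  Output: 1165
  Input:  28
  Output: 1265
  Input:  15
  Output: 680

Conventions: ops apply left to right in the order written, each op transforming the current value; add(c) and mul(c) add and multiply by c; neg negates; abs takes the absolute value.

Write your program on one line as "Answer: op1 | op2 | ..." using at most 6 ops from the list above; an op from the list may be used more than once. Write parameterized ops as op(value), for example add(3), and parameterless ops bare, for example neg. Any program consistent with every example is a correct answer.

mul(5) | mul(9) | add(-3) | add(8) | abs

Check, running the answer program on each example:
  -39 -> -195 -> -1755 -> -1758 -> -1750 -> 1750
  -42 -> -210 -> -1890 -> -1893 -> -1885 -> 1885
  -26 -> -130 -> -1170 -> -1173 -> -1165 -> 1165
  28 -> 140 -> 1260 -> 1257 -> 1265 -> 1265
  15 -> 75 -> 675 -> 672 -> 680 -> 680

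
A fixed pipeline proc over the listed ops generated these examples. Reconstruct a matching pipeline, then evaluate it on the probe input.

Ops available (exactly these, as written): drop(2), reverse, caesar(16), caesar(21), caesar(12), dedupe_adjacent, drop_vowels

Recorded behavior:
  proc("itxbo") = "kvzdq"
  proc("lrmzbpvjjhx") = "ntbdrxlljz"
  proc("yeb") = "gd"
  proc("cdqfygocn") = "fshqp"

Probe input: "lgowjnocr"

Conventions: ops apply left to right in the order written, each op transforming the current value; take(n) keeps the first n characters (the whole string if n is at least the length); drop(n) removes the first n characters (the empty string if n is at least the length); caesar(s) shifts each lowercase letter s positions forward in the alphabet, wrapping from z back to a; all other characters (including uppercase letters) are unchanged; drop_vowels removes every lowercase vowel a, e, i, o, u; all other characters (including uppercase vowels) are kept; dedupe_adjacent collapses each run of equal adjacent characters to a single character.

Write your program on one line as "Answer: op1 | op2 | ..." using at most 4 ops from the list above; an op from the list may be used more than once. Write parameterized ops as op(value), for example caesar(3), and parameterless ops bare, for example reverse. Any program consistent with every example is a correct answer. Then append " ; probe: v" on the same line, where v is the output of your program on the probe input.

caesar(16) | caesar(12) | drop_vowels ; probe: "nqylpqt"

Check, running the answer program on each example:
  "itxbo" -> "yjnre" -> "kvzdq" -> "kvzdq"
  "lrmzbpvjjhx" -> "bhcprflzzxn" -> "ntobdrxlljz" -> "ntbdrxlljz"
  "yeb" -> "our" -> "agd" -> "gd"
  "cdqfygocn" -> "stgvowesd" -> "efshaiqep" -> "fshqp"
  probe: "lgowjnocr" -> "bwemzdesh" -> "niqylpqet" -> "nqylpqt"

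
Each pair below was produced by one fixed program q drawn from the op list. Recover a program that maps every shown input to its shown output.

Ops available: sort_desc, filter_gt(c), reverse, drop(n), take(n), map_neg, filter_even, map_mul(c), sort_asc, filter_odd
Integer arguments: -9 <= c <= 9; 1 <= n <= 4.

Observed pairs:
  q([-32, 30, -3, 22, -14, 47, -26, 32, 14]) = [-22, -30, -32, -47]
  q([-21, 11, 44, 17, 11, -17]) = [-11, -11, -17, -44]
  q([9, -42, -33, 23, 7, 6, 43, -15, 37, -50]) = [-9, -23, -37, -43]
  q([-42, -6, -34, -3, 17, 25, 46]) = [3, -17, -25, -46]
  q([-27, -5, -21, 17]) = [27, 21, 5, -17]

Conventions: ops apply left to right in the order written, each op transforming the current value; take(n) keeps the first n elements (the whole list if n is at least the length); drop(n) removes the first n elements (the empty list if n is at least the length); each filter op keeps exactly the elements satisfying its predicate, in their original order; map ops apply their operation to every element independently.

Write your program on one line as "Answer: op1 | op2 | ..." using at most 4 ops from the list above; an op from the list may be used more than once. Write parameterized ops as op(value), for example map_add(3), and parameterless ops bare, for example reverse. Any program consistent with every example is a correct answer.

sort_desc | take(4) | map_neg | reverse

Check, running the answer program on each example:
  [-32, 30, -3, 22, -14, 47, -26, 32, 14] -> [47, 32, 30, 22, 14, -3, -14, -26, -32] -> [47, 32, 30, 22] -> [-47, -32, -30, -22] -> [-22, -30, -32, -47]
  [-21, 11, 44, 17, 11, -17] -> [44, 17, 11, 11, -17, -21] -> [44, 17, 11, 11] -> [-44, -17, -11, -11] -> [-11, -11, -17, -44]
  [9, -42, -33, 23, 7, 6, 43, -15, 37, -50] -> [43, 37, 23, 9, 7, 6, -15, -33, -42, -50] -> [43, 37, 23, 9] -> [-43, -37, -23, -9] -> [-9, -23, -37, -43]
  [-42, -6, -34, -3, 17, 25, 46] -> [46, 25, 17, -3, -6, -34, -42] -> [46, 25, 17, -3] -> [-46, -25, -17, 3] -> [3, -17, -25, -46]
  [-27, -5, -21, 17] -> [17, -5, -21, -27] -> [17, -5, -21, -27] -> [-17, 5, 21, 27] -> [27, 21, 5, -17]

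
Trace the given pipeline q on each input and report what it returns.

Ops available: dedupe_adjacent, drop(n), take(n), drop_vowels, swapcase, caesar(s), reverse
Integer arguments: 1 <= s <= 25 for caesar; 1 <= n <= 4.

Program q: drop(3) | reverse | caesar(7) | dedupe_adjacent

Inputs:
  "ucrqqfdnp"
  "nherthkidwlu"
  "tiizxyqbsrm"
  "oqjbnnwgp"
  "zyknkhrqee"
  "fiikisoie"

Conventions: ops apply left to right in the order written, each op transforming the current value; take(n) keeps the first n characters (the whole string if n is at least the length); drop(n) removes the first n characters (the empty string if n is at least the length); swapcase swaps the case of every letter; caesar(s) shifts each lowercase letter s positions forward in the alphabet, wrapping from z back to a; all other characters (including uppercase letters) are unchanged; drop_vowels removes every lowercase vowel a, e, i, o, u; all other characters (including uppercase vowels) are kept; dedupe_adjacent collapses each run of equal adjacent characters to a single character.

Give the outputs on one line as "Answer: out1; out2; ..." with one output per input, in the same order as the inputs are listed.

Execution, op by op:
  "ucrqqfdnp" -> "qqfdnp" -> "pndfqq" -> "wukmxx" -> "wukmx"
  "nherthkidwlu" -> "rthkidwlu" -> "ulwdikhtr" -> "bsdkproay" -> "bsdkproay"
  "tiizxyqbsrm" -> "zxyqbsrm" -> "mrsbqyxz" -> "tyzixfeg" -> "tyzixfeg"
  "oqjbnnwgp" -> "bnnwgp" -> "pgwnnb" -> "wnduui" -> "wndui"
  "zyknkhrqee" -> "nkhrqee" -> "eeqrhkn" -> "llxyoru" -> "lxyoru"
  "fiikisoie" -> "kisoie" -> "eiosik" -> "lpvzpr" -> "lpvzpr"

"wukmx"; "bsdkproay"; "tyzixfeg"; "wndui"; "lxyoru"; "lpvzpr"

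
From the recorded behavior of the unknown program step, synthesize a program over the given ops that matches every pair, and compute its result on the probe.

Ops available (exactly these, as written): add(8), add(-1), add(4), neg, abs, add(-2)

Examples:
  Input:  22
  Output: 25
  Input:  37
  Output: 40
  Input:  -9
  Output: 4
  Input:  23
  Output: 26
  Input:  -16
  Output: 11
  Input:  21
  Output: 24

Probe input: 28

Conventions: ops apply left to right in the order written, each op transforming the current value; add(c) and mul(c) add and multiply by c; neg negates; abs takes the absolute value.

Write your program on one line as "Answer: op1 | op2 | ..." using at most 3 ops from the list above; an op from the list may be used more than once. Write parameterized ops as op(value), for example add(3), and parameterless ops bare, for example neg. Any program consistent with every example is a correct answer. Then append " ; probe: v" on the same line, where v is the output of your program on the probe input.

add(4) | abs | add(-1) ; probe: 31

Check, running the answer program on each example:
  22 -> 26 -> 26 -> 25
  37 -> 41 -> 41 -> 40
  -9 -> -5 -> 5 -> 4
  23 -> 27 -> 27 -> 26
  -16 -> -12 -> 12 -> 11
  21 -> 25 -> 25 -> 24
  probe: 28 -> 32 -> 32 -> 31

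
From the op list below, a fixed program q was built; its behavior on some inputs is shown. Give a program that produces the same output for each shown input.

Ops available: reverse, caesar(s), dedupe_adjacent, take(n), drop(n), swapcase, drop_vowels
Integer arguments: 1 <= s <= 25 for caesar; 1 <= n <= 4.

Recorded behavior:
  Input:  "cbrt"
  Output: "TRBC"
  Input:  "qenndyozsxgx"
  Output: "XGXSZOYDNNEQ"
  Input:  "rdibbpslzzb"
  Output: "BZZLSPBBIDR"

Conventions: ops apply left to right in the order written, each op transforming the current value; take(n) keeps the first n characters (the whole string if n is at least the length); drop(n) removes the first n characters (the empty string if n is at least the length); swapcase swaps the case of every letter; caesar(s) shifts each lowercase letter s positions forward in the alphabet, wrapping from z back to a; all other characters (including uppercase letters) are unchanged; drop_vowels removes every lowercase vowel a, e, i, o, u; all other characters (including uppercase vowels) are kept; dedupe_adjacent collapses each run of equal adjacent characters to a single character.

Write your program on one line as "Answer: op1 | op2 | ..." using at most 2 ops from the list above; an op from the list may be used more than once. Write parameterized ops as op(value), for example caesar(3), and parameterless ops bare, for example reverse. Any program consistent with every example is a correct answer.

reverse | swapcase

Check, running the answer program on each example:
  "cbrt" -> "trbc" -> "TRBC"
  "qenndyozsxgx" -> "xgxszoydnneq" -> "XGXSZOYDNNEQ"
  "rdibbpslzzb" -> "bzzlspbbidr" -> "BZZLSPBBIDR"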